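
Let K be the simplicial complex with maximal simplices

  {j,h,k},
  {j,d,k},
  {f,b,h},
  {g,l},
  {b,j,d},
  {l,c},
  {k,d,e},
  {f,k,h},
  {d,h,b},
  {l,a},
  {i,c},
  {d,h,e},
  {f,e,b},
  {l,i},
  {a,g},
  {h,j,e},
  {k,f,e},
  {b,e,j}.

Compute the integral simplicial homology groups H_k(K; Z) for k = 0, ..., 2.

Order the vertices as a < b < c < d < e < f < g < h < i < j < k < l. Listing each simplex with vertices in this order, K has dimension 2 with simplices:

  0-simplices (12): a, b, c, d, e, f, g, h, i, j, k, l
  1-simplices (24): ag, al, bd, be, bf, bh, bj, ci, cl, de, dh, dj, dk, ef, eh, ej, ek, fh, fk, gl, hj, hk, il, jk
  2-simplices (12): bdh, bdj, bef, bej, bfh, deh, dek, djk, efk, ehj, fhk, hjk

giving chain groups C_0 ≅ Z^12, C_1 ≅ Z^24, C_2 ≅ Z^12.

The boundary map ∂_1: C_1 → C_0 maps an edge to its endpoints' difference, ∂[p,q] = q − p. For instance
  ∂ag = g − a.
As a 12×24 matrix over Z this has rank 10, with invariant factors (1,1,1,1,1,1,1,1,1,1).

The boundary map ∂_2: C_2 → C_1 acts by ∂[p,q,r] = [q,r] − [p,r] + [p,q]. For instance
  ∂efk = fk − ek + ef,
  ∂bdj = dj − bj + bd.
The resulting 24×12 matrix has rank 12, and its Smith normal form has invariant factors (1,1,1,1,1,1,1,1,1,1,1,2).

Computing H_k = (kernel of ∂_k) / (image of ∂_{k+1}):

  H_0: rank C_0 − rank ∂_1 = 12 − 10 = 2, and the invariant factors of ∂_1 are all 1, so H_0 = Z^2.
  H_1: rank ker ∂_1 − rank ∂_2 = (24 − 10) − 12 = 2, and ∂_2 has invariant factor 2 > 1, so H_1 = Z^2 ⊕ Z/2Z.
  H_2: rank ker ∂_2 − rank ∂_3 = (12 − 12) − 0 = 0, and there is no ∂_3, so H_2 = 0.

As a check, the Euler characteristic is 12 − 24 + 12 = 0, which agrees with 2 − 2 + 0 = 0.

H_0 = Z^2,  H_1 = Z^2 ⊕ Z/2Z,  H_2 = 0.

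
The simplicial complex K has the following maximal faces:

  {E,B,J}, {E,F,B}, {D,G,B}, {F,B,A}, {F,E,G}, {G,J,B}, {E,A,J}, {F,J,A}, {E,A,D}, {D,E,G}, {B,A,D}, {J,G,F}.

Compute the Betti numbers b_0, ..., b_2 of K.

We work with the vertex ordering A < B < D < E < F < G < J. The simplices of K, each written with vertices in increasing order, are:

  0-simplices (7): A, B, D, E, F, G, J
  1-simplices (18): AB, AD, AE, AF, AJ, BD, BE, BF, BG, BJ, DE, DG, EF, EG, EJ, FG, FJ, GJ
  2-simplices (12): ABD, ABF, ADE, AEJ, AFJ, BDG, BEF, BEJ, BGJ, DEG, EFG, FGJ

Hence C_0 ≅ Z^7, C_1 ≅ Z^18, C_2 ≅ Z^12.

Boundary ∂_1: C_1 → C_0 maps an edge to its endpoints' difference, ∂[p,q] = q − p. For instance
  ∂EG = G − E.
This gives a 7×18 integer matrix of rank 6; reducing to Smith normal form yields diagonal entries (1,1,1,1,1,1).

Boundary ∂_2: C_2 → C_1 sends each 2-simplex [p,q,r] to [q,r] − [p,r] + [p,q]. For instance
  ∂AEJ = EJ − AJ + AE,
  ∂FGJ = GJ − FJ + FG.
The resulting 18×12 matrix has rank 12, and its Smith normal form has invariant factors (1,1,1,1,1,1,1,1,1,1,1,2).

Now H_k = ker ∂_k / im ∂_{k+1}, so:

  H_0: rank C_0 − rank ∂_1 = 7 − 6 = 1, and the invariant factors of ∂_1 are all 1, so H_0 ≅ Z.
  H_1: rank ker ∂_1 − rank ∂_2 = (18 − 6) − 12 = 0, and ∂_2 has invariant factor 2 > 1, so H_1 ≅ Z/2.
  H_2: rank ker ∂_2 − rank ∂_3 = (12 − 12) − 0 = 0, and there is no ∂_3, so H_2 ≅ 0.

(K is a triangulation of the real projective plane RP^2.)

Hence the Betti numbers are b_0 = 1, b_1 = 0, b_2 = 0.

b_0 = 1, b_1 = 0, b_2 = 0.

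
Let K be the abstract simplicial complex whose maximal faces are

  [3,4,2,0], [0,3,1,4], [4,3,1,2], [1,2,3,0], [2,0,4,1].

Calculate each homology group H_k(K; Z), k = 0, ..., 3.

H_0 = Z,  H_1 = 0,  H_2 = 0,  H_3 = Z.

We work with the vertex ordering 0 < 1 < 2 < 3 < 4. The simplices of K, each written with vertices in increasing order, are:

  0-simplices (5): [0], [1], [2], [3], [4]
  1-simplices (10): [0,1], [0,2], [0,3], [0,4], [1,2], [1,3], [1,4], [2,3], [2,4], [3,4]
  2-simplices (10): [0,1,2], [0,1,3], [0,1,4], [0,2,3], [0,2,4], [0,3,4], [1,2,3], [1,2,4], [1,3,4], [2,3,4]
  3-simplices (5): [0,1,2,3], [0,1,2,4], [0,1,3,4], [0,2,3,4], [1,2,3,4]

so the chain groups are C_0 ≅ Z^5, C_1 ≅ Z^10, C_2 ≅ Z^10, C_3 ≅ Z^5.

Boundary ∂_1: C_1 → C_0 is given by ∂[p,q] = [q] − [p]. For instance
  ∂[2,4] = [4] − [2].
This gives a 5×10 integer matrix of rank 4; reducing to Smith normal form yields diagonal entries (1,1,1,1).

∂_2: C_2 → C_1 sends each 2-simplex [p,q,r] to [q,r] − [p,r] + [p,q]. For instance
  ∂[1,2,3] = [2,3] − [1,3] + [1,2],
  ∂[0,3,4] = [3,4] − [0,4] + [0,3].
The resulting 10×10 matrix has rank 6, and its Smith normal form has invariant factors (1,1,1,1,1,1).

The boundary map ∂_3: C_3 → C_2 sends each 3-simplex σ to the alternating sum Σ_i (−1)^i (σ with its i-th vertex removed). For instance
  ∂[0,2,3,4] = [2,3,4] − [0,3,4] + [0,2,4] − [0,2,3],
  ∂[1,2,3,4] = [2,3,4] − [1,3,4] + [1,2,4] − [1,2,3].
As a 10×5 matrix over Z this has rank 4, with invariant factors (1,1,1,1).

Computing H_k = (kernel of ∂_k) / (image of ∂_{k+1}):

  H_0: rank C_0 − rank ∂_1 = 5 − 4 = 1, and the invariant factors of ∂_1 are all 1, so H_0 ≅ Z.
  H_1: rank ker ∂_1 − rank ∂_2 = (10 − 4) − 6 = 0, and the invariant factors of ∂_2 are all 1, so H_1 ≅ 0.
  H_2: rank ker ∂_2 − rank ∂_3 = (10 − 6) − 4 = 0, and the invariant factors of ∂_3 are all 1, so H_2 ≅ 0.
  H_3: rank ker ∂_3 − rank ∂_4 = (5 − 4) − 0 = 1, and there is no ∂_4, so H_3 ≅ Z.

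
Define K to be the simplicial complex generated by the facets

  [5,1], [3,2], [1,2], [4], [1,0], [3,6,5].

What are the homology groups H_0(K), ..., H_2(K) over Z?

Take the total order 0 < 1 < 2 < 3 < 4 < 5 < 6 on the vertex set. Then K (dimension 2) consists of the simplices:

  0-simplices (7): [0], [1], [2], [3], [4], [5], [6]
  1-simplices (7): [0,1], [1,2], [1,5], [2,3], [3,5], [3,6], [5,6]
  2-simplices (1): [3,5,6]

so the chain groups are C_0 ≅ Z^7, C_1 ≅ Z^7, C_2 ≅ Z^1.

The boundary map ∂_1: C_1 → C_0 sends each edge [p,q] (with p < q) to q − p.
The resulting 7×7 matrix has rank 5, and its Smith normal form has invariant factors (1,1,1,1,1).

Boundary ∂_2: C_2 → C_1 sends each 2-simplex [p,q,r] to [q,r] − [p,r] + [p,q]. For instance
  ∂[3,5,6] = [5,6] − [3,6] + [3,5].
This gives a 7×1 integer matrix of rank 1; reducing to Smith normal form yields diagonal entries (1).

Computing H_k = (kernel of ∂_k) / (image of ∂_{k+1}):

  H_0: rank C_0 − rank ∂_1 = 7 − 5 = 2, and the invariant factors of ∂_1 are all 1, so H_0 = Z^2.
  H_1: rank ker ∂_1 − rank ∂_2 = (7 − 5) − 1 = 1, and the invariant factors of ∂_2 are all 1, so H_1 = Z.
  H_2: rank ker ∂_2 − rank ∂_3 = (1 − 1) − 0 = 0, and there is no ∂_3, so H_2 = 0.

As a check, the Euler characteristic is 7 − 7 + 1 = 1, which agrees with 2 − 1 + 0 = 1.

H_0 ≅ Z^2,  H_1 ≅ Z,  H_2 = 0.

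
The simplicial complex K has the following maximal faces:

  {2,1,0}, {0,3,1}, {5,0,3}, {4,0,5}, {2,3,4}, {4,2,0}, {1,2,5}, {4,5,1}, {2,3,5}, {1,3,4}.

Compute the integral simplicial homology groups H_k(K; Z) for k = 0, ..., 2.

H_0 = Z,  H_1 = Z/2,  H_2 = 0.

Order the vertices as 0 < 1 < 2 < 3 < 4 < 5. Listing each simplex with vertices in this order, K has dimension 2 with simplices:

  0-simplices (6): [0], [1], [2], [3], [4], [5]
  1-simplices (15): [0,1], [0,2], [0,3], [0,4], [0,5], [1,2], [1,3], [1,4], [1,5], [2,3], [2,4], [2,5], [3,4], [3,5], [4,5]
  2-simplices (10): [0,1,2], [0,1,3], [0,2,4], [0,3,5], [0,4,5], [1,2,5], [1,3,4], [1,4,5], [2,3,4], [2,3,5]

Hence C_0 ≅ Z^6, C_1 ≅ Z^15, C_2 ≅ Z^10.

The boundary map ∂_1: C_1 → C_0 is given by ∂[p,q] = [q] − [p].
This gives a 6×15 integer matrix of rank 5; reducing to Smith normal form yields diagonal entries (1,1,1,1,1).

The boundary map ∂_2: C_2 → C_1 acts by ∂[p,q,r] = [q,r] − [p,r] + [p,q]. For instance
  ∂[0,2,4] = [2,4] − [0,4] + [0,2],
  ∂[0,1,2] = [1,2] − [0,2] + [0,1].
This gives a 15×10 integer matrix of rank 10; reducing to Smith normal form yields diagonal entries (1,1,1,1,1,1,1,1,1,2).

From H_k ≅ ker(∂_k) / im(∂_{k+1}) we obtain:

  H_0: rank C_0 − rank ∂_1 = 6 − 5 = 1, and the invariant factors of ∂_1 are all 1, so H_0 = Z.
  H_1: rank ker ∂_1 − rank ∂_2 = (15 − 5) − 10 = 0, and ∂_2 has invariant factor 2 > 1, so H_1 = Z/2.
  H_2: rank ker ∂_2 − rank ∂_3 = (10 − 10) − 0 = 0, and there is no ∂_3, so H_2 = 0.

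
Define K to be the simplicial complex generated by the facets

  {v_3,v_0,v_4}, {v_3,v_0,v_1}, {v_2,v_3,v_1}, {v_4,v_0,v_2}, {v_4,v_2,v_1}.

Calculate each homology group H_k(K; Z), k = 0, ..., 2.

H_0 = Z,  H_1 = Z,  H_2 = 0.

Order the vertices as v_0 < v_1 < v_2 < v_3 < v_4. Listing each simplex with vertices in this order, K has dimension 2 with simplices:

  0-simplices (5): [v_0], [v_1], [v_2], [v_3], [v_4]
  1-simplices (10): [v_0,v_1], [v_0,v_2], [v_0,v_3], [v_0,v_4], [v_1,v_2], [v_1,v_3], [v_1,v_4], [v_2,v_3], [v_2,v_4], [v_3,v_4]
  2-simplices (5): [v_0,v_1,v_3], [v_0,v_2,v_4], [v_0,v_3,v_4], [v_1,v_2,v_3], [v_1,v_2,v_4]

Hence C_0 ≅ Z^5, C_1 ≅ Z^10, C_2 ≅ Z^5.

Boundary ∂_1: C_1 → C_0 is given by ∂[p,q] = [q] − [p]. For instance
  ∂[v_1,v_2] = [v_2] − [v_1].
The resulting 5×10 matrix has rank 4, and its Smith normal form has invariant factors (1,1,1,1).

Boundary ∂_2: C_2 → C_1 acts by ∂[p,q,r] = [q,r] − [p,r] + [p,q]. For instance
  ∂[v_0,v_2,v_4] = [v_2,v_4] − [v_0,v_4] + [v_0,v_2],
  ∂[v_0,v_1,v_3] = [v_1,v_3] − [v_0,v_3] + [v_0,v_1].
As a 10×5 matrix over Z this has rank 5, with invariant factors (1,1,1,1,1).

Now H_k = ker ∂_k / im ∂_{k+1}, so:

  H_0: rank C_0 − rank ∂_1 = 5 − 4 = 1, and the invariant factors of ∂_1 are all 1, so H_0 ≅ Z.
  H_1: rank ker ∂_1 − rank ∂_2 = (10 − 4) − 5 = 1, and the invariant factors of ∂_2 are all 1, so H_1 ≅ Z.
  H_2: rank ker ∂_2 − rank ∂_3 = (5 − 5) − 0 = 0, and there is no ∂_3, so H_2 ≅ 0.

As a check, the Euler characteristic is 5 − 10 + 5 = 0, which agrees with 1 − 1 + 0 = 0.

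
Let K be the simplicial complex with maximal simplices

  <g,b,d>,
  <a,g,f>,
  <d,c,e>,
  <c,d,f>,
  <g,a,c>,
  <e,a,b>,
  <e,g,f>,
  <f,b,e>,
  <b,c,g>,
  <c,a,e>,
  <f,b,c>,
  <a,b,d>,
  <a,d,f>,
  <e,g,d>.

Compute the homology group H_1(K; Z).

H_1 = Z^2.

K has 7 vertices, 21 edges, 14 triangles.
rank ∂_1 = 6, rank ∂_2 = 13 ⇒ b_1 = 21 − 6 − 13 = 2; all invariant factors of ∂_2 are 1 so no torsion. So H_1 = Z^2.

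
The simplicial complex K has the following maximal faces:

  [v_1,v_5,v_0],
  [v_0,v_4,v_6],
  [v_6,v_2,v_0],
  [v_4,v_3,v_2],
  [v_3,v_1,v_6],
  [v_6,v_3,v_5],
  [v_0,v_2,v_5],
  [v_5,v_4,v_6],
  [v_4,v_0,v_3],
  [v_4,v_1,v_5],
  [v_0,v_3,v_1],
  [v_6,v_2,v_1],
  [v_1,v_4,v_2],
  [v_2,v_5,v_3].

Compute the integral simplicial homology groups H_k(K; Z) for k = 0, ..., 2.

Order the vertices as v_0 < v_1 < v_2 < v_3 < v_4 < v_5 < v_6. Listing each simplex with vertices in this order, K has dimension 2 with simplices:

  0-simplices (7): [v_0], [v_1], [v_2], [v_3], [v_4], [v_5], [v_6]
  1-simplices (21): (21 of them)
  2-simplices (14): (14 of them)

so the chain groups are C_0 ≅ Z^7, C_1 ≅ Z^21, C_2 ≅ Z^14.

The boundary map ∂_1: C_1 → C_0 is given by ∂[p,q] = [q] − [p].
This gives a 7×21 integer matrix of rank 6; reducing to Smith normal form yields diagonal entries (1,1,1,1,1,1).

The boundary map ∂_2: C_2 → C_1 maps a triangle to the signed sum of its edges. For instance
  ∂[v_1,v_4,v_5] = [v_4,v_5] − [v_1,v_5] + [v_1,v_4],
  ∂[v_2,v_3,v_5] = [v_3,v_5] − [v_2,v_5] + [v_2,v_3].
The resulting 21×14 matrix has rank 13, and its Smith normal form has invariant factors (1,1,1,1,1,1,1,1,1,1,1,1,1).

From H_k ≅ ker(∂_k) / im(∂_{k+1}) we obtain:

  H_0: rank C_0 − rank ∂_1 = 7 − 6 = 1, and the invariant factors of ∂_1 are all 1, so H_0 = Z.
  H_1: rank ker ∂_1 − rank ∂_2 = (21 − 6) − 13 = 2, and the invariant factors of ∂_2 are all 1, so H_1 = Z^2.
  H_2: rank ker ∂_2 − rank ∂_3 = (14 − 13) − 0 = 1, and there is no ∂_3, so H_2 = Z.

As a check, the Euler characteristic is 7 − 21 + 14 = 0, which agrees with 1 − 2 + 1 = 0.

H_0 ≅ Z,  H_1 ≅ Z^2,  H_2 ≅ Z.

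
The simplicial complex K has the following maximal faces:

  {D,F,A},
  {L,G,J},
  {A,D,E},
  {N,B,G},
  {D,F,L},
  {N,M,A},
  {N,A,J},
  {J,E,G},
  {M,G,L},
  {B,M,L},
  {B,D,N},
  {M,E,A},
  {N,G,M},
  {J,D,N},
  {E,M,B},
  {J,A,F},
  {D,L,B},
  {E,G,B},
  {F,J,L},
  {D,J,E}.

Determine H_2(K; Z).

We work with the vertex ordering A < B < D < E < F < G < J < L < M < N. The simplices of K, each written with vertices in increasing order, are:

  0-simplices (10): A, B, D, E, F, G, J, L, M, N
  1-simplices (30): AD, AE, AF, AJ, AM, AN, BD, BE, BG, BL, BM, BN, DE, DF, DJ, DL, DN, EG, EJ, EM, FJ, FL, GJ, GL, GM, GN, JL, JN, LM, MN
  2-simplices (20): ADE, ADF, AEM, AFJ, AJN, AMN, BDL, BDN, BEG, BEM, BGN, BLM, DEJ, DFL, DJN, EGJ, FJL, GJL, GLM, GMN

Hence C_0 ≅ Z^10, C_1 ≅ Z^30, C_2 ≅ Z^20.

Boundary ∂_1: C_1 → C_0 sends each edge [p,q] (with p < q) to q − p.
This gives a 10×30 integer matrix of rank 9; reducing to Smith normal form yields diagonal entries (1,1,1,1,1,1,1,1,1).

The boundary map ∂_2: C_2 → C_1 acts by ∂[p,q,r] = [q,r] − [p,r] + [p,q]. For instance
  ∂AEM = EM − AM + AE,
  ∂EGJ = GJ − EJ + EG.
The 30×20 boundary matrix has rank 20 and Smith normal form diag(1,1,1,1,1,1,1,1,1,1,1,1,1,1,1,1,1,1,1,2).

From H_k ≅ ker(∂_k) / im(∂_{k+1}) we obtain:

  H_2: rank ker ∂_2 − rank ∂_3 = (20 − 20) − 0 = 0, and there is no ∂_3, so H_2 = 0.

H_2 ≅ 0.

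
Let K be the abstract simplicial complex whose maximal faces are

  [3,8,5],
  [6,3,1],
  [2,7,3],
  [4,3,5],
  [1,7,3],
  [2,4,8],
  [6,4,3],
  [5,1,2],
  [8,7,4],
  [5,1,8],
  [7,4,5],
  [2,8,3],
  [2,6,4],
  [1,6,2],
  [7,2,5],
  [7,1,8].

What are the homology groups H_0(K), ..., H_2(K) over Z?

K has 8 vertices, 24 edges, 16 triangles.
rank ∂_0 = 0, rank ∂_1 = 7 ⇒ b_0 = 8 − 0 − 7 = 1; all invariant factors of ∂_1 are 1 so no torsion. So H_0 ≅ Z.
rank ∂_1 = 7, rank ∂_2 = 15 ⇒ b_1 = 24 − 7 − 15 = 2; all invariant factors of ∂_2 are 1 so no torsion. So H_1 ≅ Z^2.
rank ∂_2 = 15, rank ∂_3 = 0 ⇒ b_2 = 16 − 15 − 0 = 1. So H_2 ≅ Z.

H_0 ≅ Z,  H_1 ≅ Z^2,  H_2 ≅ Z.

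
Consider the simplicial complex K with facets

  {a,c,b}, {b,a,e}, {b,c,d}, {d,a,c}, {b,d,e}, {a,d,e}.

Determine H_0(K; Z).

Order the vertices as a < b < c < d < e. Listing each simplex with vertices in this order, K has dimension 2 with simplices:

  0-simplices (5): a, b, c, d, e
  1-simplices (9): ab, ac, ad, ae, bc, bd, be, cd, de
  2-simplices (6): abc, abe, acd, ade, bcd, bde

giving chain groups C_0 ≅ Z^5, C_1 ≅ Z^9, C_2 ≅ Z^6.

∂_1: C_1 → C_0 sends each edge [p,q] (with p < q) to q − p. For instance
  ∂ac = c − a.
As a 5×9 matrix over Z this has rank 4, with invariant factors (1,1,1,1).

The boundary map ∂_2: C_2 → C_1 acts by ∂[p,q,r] = [q,r] − [p,r] + [p,q]. For instance
  ∂abc = bc − ac + ab,
  ∂bcd = cd − bd + bc.
This gives a 9×6 integer matrix of rank 5; reducing to Smith normal form yields diagonal entries (1,1,1,1,1).

Now H_k = ker ∂_k / im ∂_{k+1}, so:

  H_0: rank C_0 − rank ∂_1 = 5 − 4 = 1, and the invariant factors of ∂_1 are all 1, so H_0 ≅ Z.

H_0 = Z.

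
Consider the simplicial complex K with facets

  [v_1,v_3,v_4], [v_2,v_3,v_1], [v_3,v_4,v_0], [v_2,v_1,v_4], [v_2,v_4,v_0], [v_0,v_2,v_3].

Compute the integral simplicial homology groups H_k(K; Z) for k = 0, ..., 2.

Order the vertices as v_0 < v_1 < v_2 < v_3 < v_4. Listing each simplex with vertices in this order, K has dimension 2 with simplices:

  0-simplices (5): [v_0], [v_1], [v_2], [v_3], [v_4]
  1-simplices (9): [v_0,v_2], [v_0,v_3], [v_0,v_4], [v_1,v_2], [v_1,v_3], [v_1,v_4], [v_2,v_3], [v_2,v_4], [v_3,v_4]
  2-simplices (6): [v_0,v_2,v_3], [v_0,v_2,v_4], [v_0,v_3,v_4], [v_1,v_2,v_3], [v_1,v_2,v_4], [v_1,v_3,v_4]

giving chain groups C_0 ≅ Z^5, C_1 ≅ Z^9, C_2 ≅ Z^6.

The boundary map ∂_1: C_1 → C_0 sends each edge [p,q] (with p < q) to q − p.
The 5×9 boundary matrix has rank 4 and Smith normal form diag(1,1,1,1).

Boundary ∂_2: C_2 → C_1 maps a triangle to the signed sum of its edges. For instance
  ∂[v_1,v_2,v_4] = [v_2,v_4] − [v_1,v_4] + [v_1,v_2],
  ∂[v_1,v_2,v_3] = [v_2,v_3] − [v_1,v_3] + [v_1,v_2].
This gives a 9×6 integer matrix of rank 5; reducing to Smith normal form yields diagonal entries (1,1,1,1,1).

Now H_k = ker ∂_k / im ∂_{k+1}, so:

  H_0: rank C_0 − rank ∂_1 = 5 − 4 = 1, and the invariant factors of ∂_1 are all 1, so H_0 = Z.
  H_1: rank ker ∂_1 − rank ∂_2 = (9 − 4) − 5 = 0, and the invariant factors of ∂_2 are all 1, so H_1 = 0.
  H_2: rank ker ∂_2 − rank ∂_3 = (6 − 5) − 0 = 1, and there is no ∂_3, so H_2 = Z.

(K is a triangulation of the 2-sphere S^2.)

H_0 = Z,  H_1 = 0,  H_2 = Z.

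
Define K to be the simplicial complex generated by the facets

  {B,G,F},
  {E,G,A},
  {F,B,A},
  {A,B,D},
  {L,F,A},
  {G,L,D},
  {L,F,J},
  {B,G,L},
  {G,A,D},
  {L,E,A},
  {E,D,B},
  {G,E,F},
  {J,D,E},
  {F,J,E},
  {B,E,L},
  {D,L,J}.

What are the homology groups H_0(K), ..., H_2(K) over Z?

Take the total order A < B < D < E < F < G < J < L on the vertex set. Then K (dimension 2) consists of the simplices:

  0-simplices (8): A, B, D, E, F, G, J, L
  1-simplices (24): AB, AD, AE, AF, AG, AL, BD, BE, BF, BG, BL, DE, DG, DJ, DL, EF, EG, EJ, EL, FG, FJ, FL, GL, JL
  2-simplices (16): ABD, ABF, ADG, AEG, AEL, AFL, BDE, BEL, BFG, BGL, DEJ, DGL, DJL, EFG, EFJ, FJL

so the chain groups are C_0 ≅ Z^8, C_1 ≅ Z^24, C_2 ≅ Z^16.

The boundary map ∂_1: C_1 → C_0 maps an edge to its endpoints' difference, ∂[p,q] = q − p. For instance
  ∂AG = G − A.
The 8×24 boundary matrix has rank 7 and Smith normal form diag(1,1,1,1,1,1,1).

The boundary map ∂_2: C_2 → C_1 maps a triangle to the signed sum of its edges. For instance
  ∂BDE = DE − BE + BD,
  ∂ADG = DG − AG + AD.
The 24×16 boundary matrix has rank 15 and Smith normal form diag(1,1,1,1,1,1,1,1,1,1,1,1,1,1,1).

Computing H_k = (kernel of ∂_k) / (image of ∂_{k+1}):

  H_0: rank C_0 − rank ∂_1 = 8 − 7 = 1, and the invariant factors of ∂_1 are all 1, so H_0 = Z.
  H_1: rank ker ∂_1 − rank ∂_2 = (24 − 7) − 15 = 2, and the invariant factors of ∂_2 are all 1, so H_1 = Z^2.
  H_2: rank ker ∂_2 − rank ∂_3 = (16 − 15) − 0 = 1, and there is no ∂_3, so H_2 = Z.

As a check, the Euler characteristic is 8 − 24 + 16 = 0, which agrees with 1 − 2 + 1 = 0.

H_0 ≅ Z,  H_1 ≅ Z^2,  H_2 ≅ Z.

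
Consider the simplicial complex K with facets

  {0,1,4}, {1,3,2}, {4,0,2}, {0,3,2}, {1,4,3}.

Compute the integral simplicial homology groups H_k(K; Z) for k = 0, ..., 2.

Order the vertices as 0 < 1 < 2 < 3 < 4. Listing each simplex with vertices in this order, K has dimension 2 with simplices:

  0-simplices (5): [0], [1], [2], [3], [4]
  1-simplices (10): [0,1], [0,2], [0,3], [0,4], [1,2], [1,3], [1,4], [2,3], [2,4], [3,4]
  2-simplices (5): [0,1,4], [0,2,3], [0,2,4], [1,2,3], [1,3,4]

Hence C_0 ≅ Z^5, C_1 ≅ Z^10, C_2 ≅ Z^5.

Boundary ∂_1: C_1 → C_0 maps an edge to its endpoints' difference, ∂[p,q] = q − p.
The 5×10 boundary matrix has rank 4 and Smith normal form diag(1,1,1,1).

∂_2: C_2 → C_1 maps a triangle to the signed sum of its edges. For instance
  ∂[1,3,4] = [3,4] − [1,4] + [1,3],
  ∂[1,2,3] = [2,3] − [1,3] + [1,2].
The 10×5 boundary matrix has rank 5 and Smith normal form diag(1,1,1,1,1).

Reading off H_k = ker ∂_k / im ∂_{k+1}:

  H_0: rank C_0 − rank ∂_1 = 5 − 4 = 1, and the invariant factors of ∂_1 are all 1, so H_0 ≅ Z.
  H_1: rank ker ∂_1 − rank ∂_2 = (10 − 4) − 5 = 1, and the invariant factors of ∂_2 are all 1, so H_1 ≅ Z.
  H_2: rank ker ∂_2 − rank ∂_3 = (5 − 5) − 0 = 0, and there is no ∂_3, so H_2 ≅ 0.

H_0 ≅ Z,  H_1 ≅ Z,  H_2 = 0.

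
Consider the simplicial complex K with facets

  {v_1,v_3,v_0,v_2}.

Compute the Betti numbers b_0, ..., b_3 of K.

b_0 = 1, b_1 = 0, b_2 = 0, b_3 = 0.

Fix the vertex order v_0 < v_1 < v_2 < v_3 and write every simplex with vertices in increasing order. Then dim K = 3 and the simplices of K are:

  0-simplices (4): [v_0], [v_1], [v_2], [v_3]
  1-simplices (6): [v_0,v_1], [v_0,v_2], [v_0,v_3], [v_1,v_2], [v_1,v_3], [v_2,v_3]
  2-simplices (4): [v_0,v_1,v_2], [v_0,v_1,v_3], [v_0,v_2,v_3], [v_1,v_2,v_3]
  3-simplices (1): [v_0,v_1,v_2,v_3]

so the chain groups are C_0 ≅ Z^4, C_1 ≅ Z^6, C_2 ≅ Z^4, C_3 ≅ Z^1.

Boundary ∂_1: C_1 → C_0 maps an edge to its endpoints' difference, ∂[p,q] = q − p.
The 4×6 boundary matrix has rank 3 and Smith normal form diag(1,1,1).

∂_2: C_2 → C_1 acts by ∂[p,q,r] = [q,r] − [p,r] + [p,q]. For instance
  ∂[v_1,v_2,v_3] = [v_2,v_3] − [v_1,v_3] + [v_1,v_2],
  ∂[v_0,v_1,v_2] = [v_1,v_2] − [v_0,v_2] + [v_0,v_1].
The 6×4 boundary matrix has rank 3 and Smith normal form diag(1,1,1).

Boundary ∂_3: C_3 → C_2 sends each 3-simplex σ to the alternating sum Σ_i (−1)^i (σ with its i-th vertex removed). For instance
  ∂[v_0,v_1,v_2,v_3] = [v_1,v_2,v_3] − [v_0,v_2,v_3] + [v_0,v_1,v_3] − [v_0,v_1,v_2].
As a 4×1 matrix over Z this has rank 1, with invariant factors (1).

Reading off H_k = ker ∂_k / im ∂_{k+1}:

  H_0: rank C_0 − rank ∂_1 = 4 − 3 = 1, and the invariant factors of ∂_1 are all 1, so H_0 ≅ Z.
  H_1: rank ker ∂_1 − rank ∂_2 = (6 − 3) − 3 = 0, and the invariant factors of ∂_2 are all 1, so H_1 ≅ 0.
  H_2: rank ker ∂_2 − rank ∂_3 = (4 − 3) − 1 = 0, and the invariant factors of ∂_3 are all 1, so H_2 ≅ 0.
  H_3: rank ker ∂_3 − rank ∂_4 = (1 − 1) − 0 = 0, and there is no ∂_4, so H_3 ≅ 0.

As a check, the Euler characteristic is 4 − 6 + 4 − 1 = 1, which agrees with 1 − 0 + 0 − 0 = 1.

Hence the Betti numbers are b_0 = 1, b_1 = 0, b_2 = 0, b_3 = 0.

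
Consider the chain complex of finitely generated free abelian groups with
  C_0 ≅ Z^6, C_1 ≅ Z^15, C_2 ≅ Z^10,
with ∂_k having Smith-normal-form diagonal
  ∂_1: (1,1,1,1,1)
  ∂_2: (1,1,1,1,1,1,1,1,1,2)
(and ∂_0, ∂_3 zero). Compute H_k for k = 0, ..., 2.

H_0 = Z,  H_1 = Z/2,  H_2 = 0.

H_0: b_0 = 6 − 0 − 5 = 1; torsion from ∂_1 factors > 1: none. So H_0 = Z.
H_1: b_1 = 15 − 5 − 10 = 0; torsion from ∂_2 factors > 1: [2]. So H_1 = Z/2.
H_2: b_2 = 10 − 10 − 0 = 0; torsion from ∂_3 factors > 1: none. So H_2 = 0.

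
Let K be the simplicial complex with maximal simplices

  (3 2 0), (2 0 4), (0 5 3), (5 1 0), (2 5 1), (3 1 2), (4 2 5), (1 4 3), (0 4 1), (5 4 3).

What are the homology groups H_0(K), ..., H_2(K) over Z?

H_0 = Z,  H_1 = Z/2Z,  H_2 = 0.

Order the vertices as 0 < 1 < 2 < 3 < 4 < 5. Listing each simplex with vertices in this order, K has dimension 2 with simplices:

  0-simplices (6): [0], [1], [2], [3], [4], [5]
  1-simplices (15): [0,1], [0,2], [0,3], [0,4], [0,5], [1,2], [1,3], [1,4], [1,5], [2,3], [2,4], [2,5], [3,4], [3,5], [4,5]
  2-simplices (10): [0,1,4], [0,1,5], [0,2,3], [0,2,4], [0,3,5], [1,2,3], [1,2,5], [1,3,4], [2,4,5], [3,4,5]

giving chain groups C_0 ≅ Z^6, C_1 ≅ Z^15, C_2 ≅ Z^10.

∂_1: C_1 → C_0 is given by ∂[p,q] = [q] − [p]. For instance
  ∂[0,3] = [3] − [0].
The resulting 6×15 matrix has rank 5, and its Smith normal form has invariant factors (1,1,1,1,1).

∂_2: C_2 → C_1 sends each 2-simplex [p,q,r] to [q,r] − [p,r] + [p,q]. For instance
  ∂[0,2,4] = [2,4] − [0,4] + [0,2],
  ∂[1,2,5] = [2,5] − [1,5] + [1,2].
The resulting 15×10 matrix has rank 10, and its Smith normal form has invariant factors (1,1,1,1,1,1,1,1,1,2).

Computing H_k = (kernel of ∂_k) / (image of ∂_{k+1}):

  H_0: rank C_0 − rank ∂_1 = 6 − 5 = 1, and the invariant factors of ∂_1 are all 1, so H_0 = Z.
  H_1: rank ker ∂_1 − rank ∂_2 = (15 − 5) − 10 = 0, and ∂_2 has invariant factor 2 > 1, so H_1 = Z/2Z.
  H_2: rank ker ∂_2 − rank ∂_3 = (10 − 10) − 0 = 0, and there is no ∂_3, so H_2 = 0.

(K is a triangulation of the real projective plane RP^2.)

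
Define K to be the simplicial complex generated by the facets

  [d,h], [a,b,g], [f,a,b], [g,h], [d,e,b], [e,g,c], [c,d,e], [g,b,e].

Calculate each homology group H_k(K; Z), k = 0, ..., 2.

H_0 ≅ Z,  H_1 ≅ Z,  H_2 = 0.

Order the vertices as a < b < c < d < e < f < g < h. Listing each simplex with vertices in this order, K has dimension 2 with simplices:

  0-simplices (8): a, b, c, d, e, f, g, h
  1-simplices (14): ab, af, ag, bd, be, bf, bg, cd, ce, cg, de, dh, eg, gh
  2-simplices (6): abf, abg, bde, beg, cde, ceg

Hence C_0 ≅ Z^8, C_1 ≅ Z^14, C_2 ≅ Z^6.

Boundary ∂_1: C_1 → C_0 is given by ∂[p,q] = [q] − [p].
The 8×14 boundary matrix has rank 7 and Smith normal form diag(1,1,1,1,1,1,1).

Boundary ∂_2: C_2 → C_1 maps a triangle to the signed sum of its edges. For instance
  ∂beg = eg − bg + be,
  ∂bde = de − be + bd.
This gives a 14×6 integer matrix of rank 6; reducing to Smith normal form yields diagonal entries (1,1,1,1,1,1).

From H_k ≅ ker(∂_k) / im(∂_{k+1}) we obtain:

  H_0: rank C_0 − rank ∂_1 = 8 − 7 = 1, and the invariant factors of ∂_1 are all 1, so H_0 ≅ Z.
  H_1: rank ker ∂_1 − rank ∂_2 = (14 − 7) − 6 = 1, and the invariant factors of ∂_2 are all 1, so H_1 ≅ Z.
  H_2: rank ker ∂_2 − rank ∂_3 = (6 − 6) − 0 = 0, and there is no ∂_3, so H_2 ≅ 0.

As a check, the Euler characteristic is 8 − 14 + 6 = 0, which agrees with 1 − 1 + 0 = 0.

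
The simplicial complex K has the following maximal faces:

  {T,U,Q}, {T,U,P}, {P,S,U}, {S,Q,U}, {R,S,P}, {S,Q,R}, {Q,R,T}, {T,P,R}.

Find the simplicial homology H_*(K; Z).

H_0 ≅ Z,  H_1 = 0,  H_2 ≅ Z.

Take the total order P < Q < R < S < T < U on the vertex set. Then K (dimension 2) consists of the simplices:

  0-simplices (6): P, Q, R, S, T, U
  1-simplices (12): PR, PS, PT, PU, QR, QS, QT, QU, RS, RT, SU, TU
  2-simplices (8): PRS, PRT, PSU, PTU, QRS, QRT, QSU, QTU

giving chain groups C_0 ≅ Z^6, C_1 ≅ Z^12, C_2 ≅ Z^8.

The boundary map ∂_1: C_1 → C_0 maps an edge to its endpoints' difference, ∂[p,q] = q − p.
The 6×12 boundary matrix has rank 5 and Smith normal form diag(1,1,1,1,1).

∂_2: C_2 → C_1 acts by ∂[p,q,r] = [q,r] − [p,r] + [p,q]. For instance
  ∂PRS = RS − PS + PR,
  ∂QRT = RT − QT + QR.
The 12×8 boundary matrix has rank 7 and Smith normal form diag(1,1,1,1,1,1,1).

Computing H_k = (kernel of ∂_k) / (image of ∂_{k+1}):

  H_0: rank C_0 − rank ∂_1 = 6 − 5 = 1, and the invariant factors of ∂_1 are all 1, so H_0 ≅ Z.
  H_1: rank ker ∂_1 − rank ∂_2 = (12 − 5) − 7 = 0, and the invariant factors of ∂_2 are all 1, so H_1 ≅ 0.
  H_2: rank ker ∂_2 − rank ∂_3 = (8 − 7) − 0 = 1, and there is no ∂_3, so H_2 ≅ Z.

(K is a triangulation of the 2-sphere S^2.)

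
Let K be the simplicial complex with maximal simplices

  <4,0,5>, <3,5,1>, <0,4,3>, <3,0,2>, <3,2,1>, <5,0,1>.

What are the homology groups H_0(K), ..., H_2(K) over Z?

H_0 = Z,  H_1 = Z,  H_2 = 0.

Order the vertices as 0 < 1 < 2 < 3 < 4 < 5. Listing each simplex with vertices in this order, K has dimension 2 with simplices:

  0-simplices (6): [0], [1], [2], [3], [4], [5]
  1-simplices (12): [0,1], [0,2], [0,3], [0,4], [0,5], [1,2], [1,3], [1,5], [2,3], [3,4], [3,5], [4,5]
  2-simplices (6): [0,1,5], [0,2,3], [0,3,4], [0,4,5], [1,2,3], [1,3,5]

giving chain groups C_0 ≅ Z^6, C_1 ≅ Z^12, C_2 ≅ Z^6.

Boundary ∂_1: C_1 → C_0 is given by ∂[p,q] = [q] − [p]. For instance
  ∂[3,4] = [4] − [3].
The 6×12 boundary matrix has rank 5 and Smith normal form diag(1,1,1,1,1).

The boundary map ∂_2: C_2 → C_1 maps a triangle to the signed sum of its edges. For instance
  ∂[1,2,3] = [2,3] − [1,3] + [1,2],
  ∂[0,4,5] = [4,5] − [0,5] + [0,4].
The resulting 12×6 matrix has rank 6, and its Smith normal form has invariant factors (1,1,1,1,1,1).

Now H_k = ker ∂_k / im ∂_{k+1}, so:

  H_0: rank C_0 − rank ∂_1 = 6 − 5 = 1, and the invariant factors of ∂_1 are all 1, so H_0 ≅ Z.
  H_1: rank ker ∂_1 − rank ∂_2 = (12 − 5) − 6 = 1, and the invariant factors of ∂_2 are all 1, so H_1 ≅ Z.
  H_2: rank ker ∂_2 − rank ∂_3 = (6 − 6) − 0 = 0, and there is no ∂_3, so H_2 ≅ 0.

(K is a triangulation of the cylinder S^1 x I.)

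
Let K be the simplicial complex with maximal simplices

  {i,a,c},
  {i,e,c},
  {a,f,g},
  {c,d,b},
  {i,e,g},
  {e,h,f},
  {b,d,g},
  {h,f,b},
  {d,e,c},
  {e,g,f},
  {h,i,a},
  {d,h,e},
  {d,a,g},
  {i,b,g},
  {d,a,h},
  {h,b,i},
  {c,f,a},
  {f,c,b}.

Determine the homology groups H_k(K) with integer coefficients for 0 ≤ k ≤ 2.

K has 9 vertices, 27 edges, 18 triangles.
rank ∂_0 = 0, rank ∂_1 = 8 ⇒ b_0 = 9 − 0 − 8 = 1; all invariant factors of ∂_1 are 1 so no torsion. So H_0 ≅ Z.
rank ∂_1 = 8, rank ∂_2 = 17 ⇒ b_1 = 27 − 8 − 17 = 2; all invariant factors of ∂_2 are 1 so no torsion. So H_1 ≅ Z^2.
rank ∂_2 = 17, rank ∂_3 = 0 ⇒ b_2 = 18 − 17 − 0 = 1. So H_2 ≅ Z.

H_0 ≅ Z,  H_1 ≅ Z^2,  H_2 ≅ Z.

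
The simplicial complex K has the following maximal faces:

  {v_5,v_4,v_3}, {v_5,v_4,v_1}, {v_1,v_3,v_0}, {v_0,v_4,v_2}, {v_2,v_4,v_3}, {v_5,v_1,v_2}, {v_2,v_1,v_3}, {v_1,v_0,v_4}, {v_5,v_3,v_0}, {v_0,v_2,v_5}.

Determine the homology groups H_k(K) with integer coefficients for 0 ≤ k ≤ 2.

Order the vertices as v_0 < v_1 < v_2 < v_3 < v_4 < v_5. Listing each simplex with vertices in this order, K has dimension 2 with simplices:

  0-simplices (6): [v_0], [v_1], [v_2], [v_3], [v_4], [v_5]
  1-simplices (15): (15 of them)
  2-simplices (10): [v_0,v_1,v_3], [v_0,v_1,v_4], [v_0,v_2,v_4], [v_0,v_2,v_5], [v_0,v_3,v_5], [v_1,v_2,v_3], [v_1,v_2,v_5], [v_1,v_4,v_5], [v_2,v_3,v_4], [v_3,v_4,v_5]

Hence C_0 ≅ Z^6, C_1 ≅ Z^15, C_2 ≅ Z^10.

Boundary ∂_1: C_1 → C_0 sends each edge [p,q] (with p < q) to q − p.
The 6×15 boundary matrix has rank 5 and Smith normal form diag(1,1,1,1,1).

∂_2: C_2 → C_1 sends each 2-simplex [p,q,r] to [q,r] − [p,r] + [p,q]. For instance
  ∂[v_1,v_2,v_5] = [v_2,v_5] − [v_1,v_5] + [v_1,v_2],
  ∂[v_0,v_2,v_5] = [v_2,v_5] − [v_0,v_5] + [v_0,v_2].
The 15×10 boundary matrix has rank 10 and Smith normal form diag(1,1,1,1,1,1,1,1,1,2).

Computing H_k = (kernel of ∂_k) / (image of ∂_{k+1}):

  H_0: rank C_0 − rank ∂_1 = 6 − 5 = 1, and the invariant factors of ∂_1 are all 1, so H_0 = Z.
  H_1: rank ker ∂_1 − rank ∂_2 = (15 − 5) − 10 = 0, and ∂_2 has invariant factor 2 > 1, so H_1 = Z/2.
  H_2: rank ker ∂_2 − rank ∂_3 = (10 − 10) − 0 = 0, and there is no ∂_3, so H_2 = 0.

(K is a triangulation of the real projective plane RP^2.)

H_0 = Z,  H_1 = Z/2,  H_2 = 0.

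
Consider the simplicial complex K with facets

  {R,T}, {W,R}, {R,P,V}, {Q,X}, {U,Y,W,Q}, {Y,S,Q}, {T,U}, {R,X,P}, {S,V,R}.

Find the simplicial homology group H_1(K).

H_1 = Z^3.

Fix the vertex order P < Q < R < S < T < U < V < W < X < Y and write every simplex with vertices in increasing order. Then dim K = 3 and the simplices of K are:

  0-simplices (10): P, Q, R, S, T, U, V, W, X, Y
  1-simplices (19): PR, PV, PX, QS, QU, QW, QX, QY, RS, RT, RV, RW, RX, SV, SY, TU, UW, UY, WY
  2-simplices (8): PRV, PRX, QSY, QUW, QUY, QWY, RSV, UWY
  3-simplices (1): QUWY

so the chain groups are C_0 ≅ Z^10, C_1 ≅ Z^19, C_2 ≅ Z^8, C_3 ≅ Z^1.

The boundary map ∂_1: C_1 → C_0 is given by ∂[p,q] = [q] − [p]. For instance
  ∂RS = S − R.
This gives a 10×19 integer matrix of rank 9; reducing to Smith normal form yields diagonal entries (1,1,1,1,1,1,1,1,1).

Boundary ∂_2: C_2 → C_1 acts by ∂[p,q,r] = [q,r] − [p,r] + [p,q]. For instance
  ∂UWY = WY − UY + UW,
  ∂RSV = SV − RV + RS.
The resulting 19×8 matrix has rank 7, and its Smith normal form has invariant factors (1,1,1,1,1,1,1).

The boundary map ∂_3: C_3 → C_2 sends each 3-simplex σ to the alternating sum Σ_i (−1)^i (σ with its i-th vertex removed). For instance
  ∂QUWY = UWY − QWY + QUY − QUW.
The resulting 8×1 matrix has rank 1, and its Smith normal form has invariant factors (1).

From H_k ≅ ker(∂_k) / im(∂_{k+1}) we obtain:

  H_1: rank ker ∂_1 − rank ∂_2 = (19 − 9) − 7 = 3, and the invariant factors of ∂_2 are all 1, so H_1 = Z^3.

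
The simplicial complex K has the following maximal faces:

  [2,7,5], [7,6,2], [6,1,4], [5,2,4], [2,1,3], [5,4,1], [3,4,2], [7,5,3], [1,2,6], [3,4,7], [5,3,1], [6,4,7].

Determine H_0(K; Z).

Order the vertices as 1 < 2 < 3 < 4 < 5 < 6 < 7. Listing each simplex with vertices in this order, K has dimension 2 with simplices:

  0-simplices (7): [1], [2], [3], [4], [5], [6], [7]
  1-simplices (18): [1,2], [1,3], [1,4], [1,5], [1,6], [2,3], [2,4], [2,5], [2,6], [2,7], [3,4], [3,5], [3,7], [4,5], [4,6], [4,7], [5,7], [6,7]
  2-simplices (12): [1,2,3], [1,2,6], [1,3,5], [1,4,5], [1,4,6], [2,3,4], [2,4,5], [2,5,7], [2,6,7], [3,4,7], [3,5,7], [4,6,7]

Hence C_0 ≅ Z^7, C_1 ≅ Z^18, C_2 ≅ Z^12.

∂_1: C_1 → C_0 maps an edge to its endpoints' difference, ∂[p,q] = q − p. For instance
  ∂[3,7] = [7] − [3].
This gives a 7×18 integer matrix of rank 6; reducing to Smith normal form yields diagonal entries (1,1,1,1,1,1).

∂_2: C_2 → C_1 sends each 2-simplex [p,q,r] to [q,r] − [p,r] + [p,q]. For instance
  ∂[2,6,7] = [6,7] − [2,7] + [2,6],
  ∂[1,2,3] = [2,3] − [1,3] + [1,2].
The resulting 18×12 matrix has rank 12, and its Smith normal form has invariant factors (1,1,1,1,1,1,1,1,1,1,1,2).

Reading off H_k = ker ∂_k / im ∂_{k+1}:

  H_0: rank C_0 − rank ∂_1 = 7 − 6 = 1, and the invariant factors of ∂_1 are all 1, so H_0 = Z.

H_0 ≅ Z.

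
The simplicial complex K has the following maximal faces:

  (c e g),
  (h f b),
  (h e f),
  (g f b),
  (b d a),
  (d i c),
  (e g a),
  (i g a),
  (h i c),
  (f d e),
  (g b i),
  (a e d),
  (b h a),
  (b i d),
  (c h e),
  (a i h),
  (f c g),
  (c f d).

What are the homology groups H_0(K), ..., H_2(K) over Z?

H_0 = Z,  H_1 = Z ⊕ Z_2,  H_2 = 0.

We work with the vertex ordering a < b < c < d < e < f < g < h < i. The simplices of K, each written with vertices in increasing order, are:

  0-simplices (9): a, b, c, d, e, f, g, h, i
  1-simplices (27): ab, ad, ae, ag, ah, ai, bd, bf, bg, bh, bi, cd, ce, cf, cg, ch, ci, de, df, di, ef, eg, eh, fg, fh, gi, hi
  2-simplices (18): abd, abh, ade, aeg, agi, ahi, bdi, bfg, bfh, bgi, cdf, cdi, ceg, ceh, cfg, chi, def, efh

giving chain groups C_0 ≅ Z^9, C_1 ≅ Z^27, C_2 ≅ Z^18.

Boundary ∂_1: C_1 → C_0 maps an edge to its endpoints' difference, ∂[p,q] = q − p.
The 9×27 boundary matrix has rank 8 and Smith normal form diag(1,1,1,1,1,1,1,1).

Boundary ∂_2: C_2 → C_1 acts by ∂[p,q,r] = [q,r] − [p,r] + [p,q]. For instance
  ∂bdi = di − bi + bd,
  ∂bgi = gi − bi + bg.
The 27×18 boundary matrix has rank 18 and Smith normal form diag(1,1,1,1,1,1,1,1,1,1,1,1,1,1,1,1,1,2).

From H_k ≅ ker(∂_k) / im(∂_{k+1}) we obtain:

  H_0: rank C_0 − rank ∂_1 = 9 − 8 = 1, and the invariant factors of ∂_1 are all 1, so H_0 = Z.
  H_1: rank ker ∂_1 − rank ∂_2 = (27 − 8) − 18 = 1, and ∂_2 has invariant factor 2 > 1, so H_1 = Z ⊕ Z_2.
  H_2: rank ker ∂_2 − rank ∂_3 = (18 − 18) − 0 = 0, and there is no ∂_3, so H_2 = 0.

As a check, the Euler characteristic is 9 − 27 + 18 = 0, which agrees with 1 − 1 + 0 = 0.
(K is a triangulation of the Klein bottle.)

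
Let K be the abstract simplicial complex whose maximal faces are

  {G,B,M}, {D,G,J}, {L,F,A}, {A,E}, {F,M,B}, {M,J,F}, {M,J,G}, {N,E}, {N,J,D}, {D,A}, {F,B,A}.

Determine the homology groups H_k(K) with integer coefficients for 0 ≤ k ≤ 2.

We work with the vertex ordering A < B < D < E < F < G < J < L < M < N. The simplices of K, each written with vertices in increasing order, are:

  0-simplices (10): A, B, D, E, F, G, J, L, M, N
  1-simplices (19): AB, AD, AE, AF, AL, BF, BG, BM, DG, DJ, DN, EN, FJ, FL, FM, GJ, GM, JM, JN
  2-simplices (8): ABF, AFL, BFM, BGM, DGJ, DJN, FJM, GJM

Hence C_0 ≅ Z^10, C_1 ≅ Z^19, C_2 ≅ Z^8.

∂_1: C_1 → C_0 is given by ∂[p,q] = [q] − [p].
The resulting 10×19 matrix has rank 9, and its Smith normal form has invariant factors (1,1,1,1,1,1,1,1,1).

The boundary map ∂_2: C_2 → C_1 acts by ∂[p,q,r] = [q,r] − [p,r] + [p,q]. For instance
  ∂BFM = FM − BM + BF,
  ∂GJM = JM − GM + GJ.
This gives a 19×8 integer matrix of rank 8; reducing to Smith normal form yields diagonal entries (1,1,1,1,1,1,1,1).

From H_k ≅ ker(∂_k) / im(∂_{k+1}) we obtain:

  H_0: rank C_0 − rank ∂_1 = 10 − 9 = 1, and the invariant factors of ∂_1 are all 1, so H_0 ≅ Z.
  H_1: rank ker ∂_1 − rank ∂_2 = (19 − 9) − 8 = 2, and the invariant factors of ∂_2 are all 1, so H_1 ≅ Z^2.
  H_2: rank ker ∂_2 − rank ∂_3 = (8 − 8) − 0 = 0, and there is no ∂_3, so H_2 ≅ 0.

As a check, the Euler characteristic is 10 − 19 + 8 = -1, which agrees with 1 − 2 + 0 = -1.

H_0 ≅ Z,  H_1 ≅ Z^2,  H_2 = 0.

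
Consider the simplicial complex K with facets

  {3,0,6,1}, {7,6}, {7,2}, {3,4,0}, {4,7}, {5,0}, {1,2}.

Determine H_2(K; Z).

H_2 ≅ 0.

We work with the vertex ordering 0 < 1 < 2 < 3 < 4 < 5 < 6 < 7. The simplices of K, each written with vertices in increasing order, are:

  0-simplices (8): [0], [1], [2], [3], [4], [5], [6], [7]
  1-simplices (13): [0,1], [0,3], [0,4], [0,5], [0,6], [1,2], [1,3], [1,6], [2,7], [3,4], [3,6], [4,7], [6,7]
  2-simplices (5): [0,1,3], [0,1,6], [0,3,4], [0,3,6], [1,3,6]
  3-simplices (1): [0,1,3,6]

Hence C_0 ≅ Z^8, C_1 ≅ Z^13, C_2 ≅ Z^5, C_3 ≅ Z^1.

The boundary map ∂_1: C_1 → C_0 sends each edge [p,q] (with p < q) to q − p. For instance
  ∂[0,1] = [1] − [0].
This gives a 8×13 integer matrix of rank 7; reducing to Smith normal form yields diagonal entries (1,1,1,1,1,1,1).

The boundary map ∂_2: C_2 → C_1 acts by ∂[p,q,r] = [q,r] − [p,r] + [p,q]. For instance
  ∂[1,3,6] = [3,6] − [1,6] + [1,3],
  ∂[0,1,6] = [1,6] − [0,6] + [0,1].
The resulting 13×5 matrix has rank 4, and its Smith normal form has invariant factors (1,1,1,1).

Boundary ∂_3: C_3 → C_2 sends each 3-simplex σ to the alternating sum Σ_i (−1)^i (σ with its i-th vertex removed). For instance
  ∂[0,1,3,6] = [1,3,6] − [0,3,6] + [0,1,6] − [0,1,3].
The 5×1 boundary matrix has rank 1 and Smith normal form diag(1).

Computing H_k = (kernel of ∂_k) / (image of ∂_{k+1}):

  H_2: rank ker ∂_2 − rank ∂_3 = (5 − 4) − 1 = 0, and the invariant factors of ∂_3 are all 1, so H_2 ≅ 0.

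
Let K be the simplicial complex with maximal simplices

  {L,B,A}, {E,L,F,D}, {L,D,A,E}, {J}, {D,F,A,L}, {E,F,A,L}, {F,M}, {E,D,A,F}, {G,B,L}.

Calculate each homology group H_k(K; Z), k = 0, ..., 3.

Order the vertices as A < B < D < E < F < G < J < L < M. Listing each simplex with vertices in this order, K has dimension 3 with simplices:

  0-simplices (9): A, B, D, E, F, G, J, L, M
  1-simplices (15): AB, AD, AE, AF, AL, BG, BL, DE, DF, DL, EF, EL, FL, FM, GL
  2-simplices (12): ABL, ADE, ADF, ADL, AEF, AEL, AFL, BGL, DEF, DEL, DFL, EFL
  3-simplices (5): ADEF, ADEL, ADFL, AEFL, DEFL

giving chain groups C_0 ≅ Z^9, C_1 ≅ Z^15, C_2 ≅ Z^12, C_3 ≅ Z^5.

The boundary map ∂_1: C_1 → C_0 maps an edge to its endpoints' difference, ∂[p,q] = q − p.
As a 9×15 matrix over Z this has rank 7, with invariant factors (1,1,1,1,1,1,1).

∂_2: C_2 → C_1 maps a triangle to the signed sum of its edges. For instance
  ∂DEL = EL − DL + DE,
  ∂AFL = FL − AL + AF.
The 15×12 boundary matrix has rank 8 and Smith normal form diag(1,1,1,1,1,1,1,1).

∂_3: C_3 → C_2 sends each 3-simplex σ to the alternating sum Σ_i (−1)^i (σ with its i-th vertex removed). For instance
  ∂DEFL = EFL − DFL + DEL − DEF,
  ∂ADFL = DFL − AFL + ADL − ADF.
As a 12×5 matrix over Z this has rank 4, with invariant factors (1,1,1,1).

Reading off H_k = ker ∂_k / im ∂_{k+1}:

  H_0: rank C_0 − rank ∂_1 = 9 − 7 = 2, and the invariant factors of ∂_1 are all 1, so H_0 ≅ Z^2.
  H_1: rank ker ∂_1 − rank ∂_2 = (15 − 7) − 8 = 0, and the invariant factors of ∂_2 are all 1, so H_1 ≅ 0.
  H_2: rank ker ∂_2 − rank ∂_3 = (12 − 8) − 4 = 0, and the invariant factors of ∂_3 are all 1, so H_2 ≅ 0.
  H_3: rank ker ∂_3 − rank ∂_4 = (5 − 4) − 0 = 1, and there is no ∂_4, so H_3 ≅ Z.

As a check, the Euler characteristic is 9 − 15 + 12 − 5 = 1, which agrees with 2 − 0 + 0 − 1 = 1.

H_0 = Z^2,  H_1 = 0,  H_2 = 0,  H_3 = Z.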